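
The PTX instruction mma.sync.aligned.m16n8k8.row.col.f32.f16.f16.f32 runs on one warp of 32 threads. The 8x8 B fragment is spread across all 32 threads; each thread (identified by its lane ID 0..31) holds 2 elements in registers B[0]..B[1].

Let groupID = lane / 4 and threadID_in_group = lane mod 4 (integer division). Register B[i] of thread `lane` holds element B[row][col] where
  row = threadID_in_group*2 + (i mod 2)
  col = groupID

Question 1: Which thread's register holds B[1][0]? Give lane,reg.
0,1

c:0=>grp=0  r:1=>tig=0,lo=1
L=0*4+0=0  i=1=1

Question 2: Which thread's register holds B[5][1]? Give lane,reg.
6,1

c: 1->gid=1  r: 5->tid=2,i&1=1
L=1*4+2=6  i=1=1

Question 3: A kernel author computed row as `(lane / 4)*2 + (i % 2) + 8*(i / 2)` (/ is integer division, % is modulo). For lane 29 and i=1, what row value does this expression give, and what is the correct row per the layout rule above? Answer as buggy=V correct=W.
buggy=15 correct=3

`(lane / 4)*2 + (i % 2) + 8*(i / 2)`[29,1]⇒15
L=29⇒gr=29>>2=7, th=29&3=1
[1]⇒row 1·2+1=3  col gr=7
row: 15 vs 3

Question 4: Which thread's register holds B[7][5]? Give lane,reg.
23,1

c:5=>grp=5  r:7=>tig=3,lo=1
L=5*4+3=23  i=1=1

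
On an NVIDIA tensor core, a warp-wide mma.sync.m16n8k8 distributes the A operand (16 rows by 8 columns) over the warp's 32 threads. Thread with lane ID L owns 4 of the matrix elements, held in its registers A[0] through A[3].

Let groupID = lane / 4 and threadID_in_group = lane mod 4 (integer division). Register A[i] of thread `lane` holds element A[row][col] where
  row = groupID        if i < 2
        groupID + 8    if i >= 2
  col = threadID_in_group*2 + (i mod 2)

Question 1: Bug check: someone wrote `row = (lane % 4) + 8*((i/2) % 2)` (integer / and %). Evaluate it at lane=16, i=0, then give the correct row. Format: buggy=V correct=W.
`(lane % 4) + 8*((i/2) % 2)`[16,0]->0
L=16->g=16>>2=4, t=16&3=0
[0]->row 4+0=4  col 0·2+0=0
row: 0 vs 4

buggy=0 correct=4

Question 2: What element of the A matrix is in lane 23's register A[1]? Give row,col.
23: g=5,t=3
[1] (5+0,3*2+1) = (5,7)

5,7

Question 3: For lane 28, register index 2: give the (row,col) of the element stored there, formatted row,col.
15,0

28: gr=7,th=0
[2] (7+8,0*2+0) = (15,0)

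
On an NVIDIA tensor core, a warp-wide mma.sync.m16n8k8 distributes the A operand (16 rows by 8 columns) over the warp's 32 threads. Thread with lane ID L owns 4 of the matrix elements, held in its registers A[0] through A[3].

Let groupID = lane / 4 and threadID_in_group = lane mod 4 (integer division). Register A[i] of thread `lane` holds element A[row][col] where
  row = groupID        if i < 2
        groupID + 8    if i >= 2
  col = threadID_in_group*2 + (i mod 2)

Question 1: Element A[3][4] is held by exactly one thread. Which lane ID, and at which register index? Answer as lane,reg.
14,0

r: 3->gid=3,r8=0  c: 4->tid=2,i&1=0
L=3*4+2=14  i=0*2+0=0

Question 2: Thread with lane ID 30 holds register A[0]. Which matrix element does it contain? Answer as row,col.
7,4

lane 30→30/4=7, 30 mod 4=2
i=0  r:7+0→7  c:2·2+0→4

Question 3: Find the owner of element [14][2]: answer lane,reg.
r:14=>grp=6,rB=1  c:2=>tig=1,lo=0
L=6*4+1=25  i=1*2+0=2

25,2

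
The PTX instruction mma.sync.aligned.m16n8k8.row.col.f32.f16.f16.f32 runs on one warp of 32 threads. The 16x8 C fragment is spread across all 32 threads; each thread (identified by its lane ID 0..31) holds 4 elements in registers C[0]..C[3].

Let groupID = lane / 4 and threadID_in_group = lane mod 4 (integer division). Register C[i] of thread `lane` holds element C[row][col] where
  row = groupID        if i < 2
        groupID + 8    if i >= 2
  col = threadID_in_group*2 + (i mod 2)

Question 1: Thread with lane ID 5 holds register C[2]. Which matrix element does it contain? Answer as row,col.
L=5⇒gr=5>>2=1, th=5&3=1
[2]⇒row 1+8=9  col 1·2+0=2

9,2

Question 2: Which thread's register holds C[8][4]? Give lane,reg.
2,2

r=8->g=0,rb=1  c=4->t=2,b0=0
L=0*4+2=2  i=1*2+0=2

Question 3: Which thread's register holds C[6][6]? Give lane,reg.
27,0

r=6⇒gr=6,Rb=0  c=6⇒th=3,odd=0
L=6*4+3=27  i=0*2+0=0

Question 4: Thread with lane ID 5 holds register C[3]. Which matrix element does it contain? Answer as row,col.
9,3

L=5->g=5>>2=1, t=5&3=1
[3]->row 1+8=9  col 1·2+1=3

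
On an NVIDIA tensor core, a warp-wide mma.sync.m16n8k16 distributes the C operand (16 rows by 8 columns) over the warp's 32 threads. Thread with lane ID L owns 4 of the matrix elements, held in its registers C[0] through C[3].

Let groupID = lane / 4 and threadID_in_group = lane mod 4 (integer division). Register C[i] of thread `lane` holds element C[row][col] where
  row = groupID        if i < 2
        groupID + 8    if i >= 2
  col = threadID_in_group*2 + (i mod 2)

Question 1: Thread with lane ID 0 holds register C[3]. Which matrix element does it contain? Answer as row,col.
L=0->g=0>>2=0, t=0&3=0
[3]->row 0+8=8  col 0·2+1=1

8,1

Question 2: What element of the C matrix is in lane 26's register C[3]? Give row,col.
lane 26=>26/4=6, 26 mod 4=2
i=3  r:6+8=>14  c:2·2+1=>5

14,5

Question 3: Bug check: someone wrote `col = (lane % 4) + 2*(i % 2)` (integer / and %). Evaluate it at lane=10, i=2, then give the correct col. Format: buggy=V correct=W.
`(lane % 4) + 2*(i % 2)`[10,2]→2
L=10→G=10>>2=2, T=10&3=2
[2]→row 2+8=10  col 2·2+0=4
col: 2 vs 4

buggy=2 correct=4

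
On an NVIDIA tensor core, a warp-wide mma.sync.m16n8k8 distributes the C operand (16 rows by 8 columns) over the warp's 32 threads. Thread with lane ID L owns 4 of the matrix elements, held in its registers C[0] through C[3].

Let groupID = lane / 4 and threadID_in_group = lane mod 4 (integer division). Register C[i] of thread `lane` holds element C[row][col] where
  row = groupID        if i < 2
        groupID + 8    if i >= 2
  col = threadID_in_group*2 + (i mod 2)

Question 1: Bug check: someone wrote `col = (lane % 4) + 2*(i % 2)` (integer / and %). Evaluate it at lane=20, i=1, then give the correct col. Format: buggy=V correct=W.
buggy=2 correct=1

`(lane % 4) + 2*(i % 2)`[20,1]→2
lane 20: G=5 (20/4), T=0 (20%4)
i=1: r=5+0=5, c=0*2+1=1
col: 2 vs 1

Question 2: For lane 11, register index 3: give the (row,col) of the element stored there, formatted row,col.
10,7

lane 11: G=2 (11/4), T=3 (11%4)
i=3: r=2+8=10, c=3*2+1=7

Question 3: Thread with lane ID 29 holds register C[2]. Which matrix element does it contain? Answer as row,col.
15,2

29: gid=7,tid=1
[2] (7+8,1*2+0) = (15,2)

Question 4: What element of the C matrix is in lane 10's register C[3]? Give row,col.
10: gr=2,th=2
[3] (2+8,2*2+1) = (10,5)

10,5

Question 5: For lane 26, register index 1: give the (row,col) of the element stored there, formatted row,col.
6,5

L=26→G=26>>2=6, T=26&3=2
[1]→row 6+0=6  col 2·2+1=5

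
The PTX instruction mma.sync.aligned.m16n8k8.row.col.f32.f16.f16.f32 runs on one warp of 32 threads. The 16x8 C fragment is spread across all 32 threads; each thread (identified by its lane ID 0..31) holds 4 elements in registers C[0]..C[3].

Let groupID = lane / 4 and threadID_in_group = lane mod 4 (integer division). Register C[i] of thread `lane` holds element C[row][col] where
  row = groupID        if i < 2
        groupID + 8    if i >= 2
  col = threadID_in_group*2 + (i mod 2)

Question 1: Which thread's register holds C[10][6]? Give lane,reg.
11,2

r=10⇒gr=2,Rb=1  c=6⇒th=3,odd=0
L=2*4+3=11  i=1*2+0=2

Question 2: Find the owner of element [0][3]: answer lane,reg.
r=0->g=0,rb=0  c=3->t=1,b0=1
L=0*4+1=1  i=0*2+1=1

1,1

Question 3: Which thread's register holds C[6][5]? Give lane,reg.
26,1

r=6⇒gr=6,Rb=0  c=5⇒th=2,odd=1
L=6*4+2=26  i=0*2+1=1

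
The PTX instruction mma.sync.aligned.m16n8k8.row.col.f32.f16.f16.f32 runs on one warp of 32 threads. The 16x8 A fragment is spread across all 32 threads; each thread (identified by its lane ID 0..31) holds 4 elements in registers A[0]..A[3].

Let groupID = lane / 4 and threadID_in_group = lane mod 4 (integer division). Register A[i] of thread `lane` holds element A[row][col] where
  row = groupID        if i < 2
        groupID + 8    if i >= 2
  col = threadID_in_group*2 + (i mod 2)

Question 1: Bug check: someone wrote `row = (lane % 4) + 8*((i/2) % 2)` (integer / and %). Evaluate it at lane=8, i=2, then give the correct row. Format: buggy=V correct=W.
`(lane % 4) + 8*((i/2) % 2)`[8,2]=>8
lane 8: grp=2 (8/4), tig=0 (8%4)
i=2: r=2+8=10, c=0*2+0=0
row: 8 vs 10

buggy=8 correct=10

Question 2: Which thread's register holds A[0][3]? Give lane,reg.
r: 0->gid=0,r8=0  c: 3->tid=1,i&1=1
L=0*4+1=1  i=0*2+1=1

1,1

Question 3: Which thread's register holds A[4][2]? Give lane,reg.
r: 4->gid=4,r8=0  c: 2->tid=1,i&1=0
L=4*4+1=17  i=0*2+0=0

17,0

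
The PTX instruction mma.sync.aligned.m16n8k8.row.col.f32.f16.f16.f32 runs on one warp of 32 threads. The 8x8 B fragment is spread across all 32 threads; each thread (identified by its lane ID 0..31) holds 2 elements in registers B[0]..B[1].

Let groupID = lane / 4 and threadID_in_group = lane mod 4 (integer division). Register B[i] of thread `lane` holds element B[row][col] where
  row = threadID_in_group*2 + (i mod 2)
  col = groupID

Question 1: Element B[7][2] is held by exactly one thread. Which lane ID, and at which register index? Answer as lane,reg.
c=2->g=2  r=7->t=3,b0=1
L=2*4+3=11  i=1=1

11,1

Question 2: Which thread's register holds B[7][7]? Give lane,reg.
31,1

c=7→G=7  r=7→T=3,p=1
L=7*4+3=31  i=1=1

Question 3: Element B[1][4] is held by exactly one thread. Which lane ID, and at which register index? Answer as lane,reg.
c=4→G=4  r=1→T=0,p=1
L=4*4+0=16  i=1=1

16,1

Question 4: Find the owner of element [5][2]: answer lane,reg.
10,1

c=2→G=2  r=5→T=2,p=1
L=2*4+2=10  i=1=1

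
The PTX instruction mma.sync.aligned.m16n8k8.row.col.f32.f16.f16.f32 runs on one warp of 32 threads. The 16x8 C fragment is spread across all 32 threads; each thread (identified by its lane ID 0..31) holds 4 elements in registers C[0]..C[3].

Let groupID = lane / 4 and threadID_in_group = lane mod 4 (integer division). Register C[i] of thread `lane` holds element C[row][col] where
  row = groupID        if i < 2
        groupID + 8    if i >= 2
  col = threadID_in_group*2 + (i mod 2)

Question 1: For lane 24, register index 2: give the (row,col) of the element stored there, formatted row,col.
L=24->gid=24>>2=6, tid=24&3=0
[2]->row 6+8=14  col 0·2+0=0

14,0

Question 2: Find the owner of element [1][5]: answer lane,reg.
r: 1->gid=1,r8=0  c: 5->tid=2,i&1=1
L=1*4+2=6  i=0*2+1=1

6,1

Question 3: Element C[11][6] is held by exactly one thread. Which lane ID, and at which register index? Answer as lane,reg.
r=11→G=3,rhi=1  c=6→T=3,p=0
L=3*4+3=15  i=1*2+0=2

15,2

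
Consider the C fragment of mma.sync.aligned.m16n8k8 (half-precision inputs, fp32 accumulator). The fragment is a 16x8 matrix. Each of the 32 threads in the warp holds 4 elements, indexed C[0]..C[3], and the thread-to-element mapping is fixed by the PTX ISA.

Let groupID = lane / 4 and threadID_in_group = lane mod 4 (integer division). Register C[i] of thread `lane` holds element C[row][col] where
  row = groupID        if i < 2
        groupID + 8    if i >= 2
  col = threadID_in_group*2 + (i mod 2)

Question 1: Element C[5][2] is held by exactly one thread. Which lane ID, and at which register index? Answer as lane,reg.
21,0

r: 5->gid=5,r8=0  c: 2->tid=1,i&1=0
L=5*4+1=21  i=0*2+0=0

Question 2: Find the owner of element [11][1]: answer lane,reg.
r=11⇒gr=3,Rb=1  c=1⇒th=0,odd=1
L=3*4+0=12  i=1*2+1=3

12,3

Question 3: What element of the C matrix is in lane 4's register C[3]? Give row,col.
lane 4→4/4=1, 4 mod 4=0
i=3  r:1+8→9  c:2·0+1→1

9,1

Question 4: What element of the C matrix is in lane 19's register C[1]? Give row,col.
4,7

lane 19=>19/4=4, 19 mod 4=3
i=1  r:4+0=>4  c:2·3+1=>7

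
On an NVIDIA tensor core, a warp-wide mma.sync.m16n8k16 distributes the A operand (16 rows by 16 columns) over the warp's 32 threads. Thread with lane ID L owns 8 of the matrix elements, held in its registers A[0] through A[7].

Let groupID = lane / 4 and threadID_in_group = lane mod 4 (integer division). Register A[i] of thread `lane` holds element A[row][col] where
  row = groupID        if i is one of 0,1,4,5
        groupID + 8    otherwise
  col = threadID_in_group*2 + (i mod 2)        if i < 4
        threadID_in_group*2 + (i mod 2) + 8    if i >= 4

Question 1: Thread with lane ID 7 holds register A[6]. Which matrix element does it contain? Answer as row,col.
9,14

L=7→G=7>>2=1, T=7&3=3
[6]→row 1+8=9  col 3·2+0+8=14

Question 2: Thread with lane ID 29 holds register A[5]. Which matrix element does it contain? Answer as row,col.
7,11

L=29→G=29>>2=7, T=29&3=1
[5]→row 7+0=7  col 1·2+1+8=11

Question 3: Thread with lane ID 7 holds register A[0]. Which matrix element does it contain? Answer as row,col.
1,6

lane 7⇒7/4=1, 7 mod 4=3
i=0  r:1+0⇒1  c:2·3+0+0⇒6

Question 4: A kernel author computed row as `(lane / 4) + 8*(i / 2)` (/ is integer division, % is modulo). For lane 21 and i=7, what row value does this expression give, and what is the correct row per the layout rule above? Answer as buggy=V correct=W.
buggy=29 correct=13

`(lane / 4) + 8*(i / 2)`[21,7]→29
lane 21: G=5 (21/4), T=1 (21%4)
i=7: r=5+8=13, c=1*2+1+8=11
row: 29 vs 13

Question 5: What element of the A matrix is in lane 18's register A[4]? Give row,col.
18: gid=4,tid=2
[4] (4+0,2*2+0+8) = (4,12)

4,12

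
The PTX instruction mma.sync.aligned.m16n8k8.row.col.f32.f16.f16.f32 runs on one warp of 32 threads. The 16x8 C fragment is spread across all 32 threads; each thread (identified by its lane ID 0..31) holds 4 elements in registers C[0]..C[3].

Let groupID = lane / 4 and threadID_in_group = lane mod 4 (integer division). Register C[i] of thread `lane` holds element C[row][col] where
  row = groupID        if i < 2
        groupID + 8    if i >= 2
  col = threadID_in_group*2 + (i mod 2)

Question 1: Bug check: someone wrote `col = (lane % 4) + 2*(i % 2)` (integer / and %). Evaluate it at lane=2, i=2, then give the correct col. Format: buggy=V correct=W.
`(lane % 4) + 2*(i % 2)`[2,2]→2
2: G=0,T=2
[2] (0+8,2*2+0) = (8,4)
col: 2 vs 4

buggy=2 correct=4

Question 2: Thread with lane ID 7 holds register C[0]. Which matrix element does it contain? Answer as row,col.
1,6

L=7->gid=7>>2=1, tid=7&3=3
[0]->row 1+0=1  col 3·2+0=6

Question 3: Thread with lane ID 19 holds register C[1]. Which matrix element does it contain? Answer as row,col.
4,7

19: grp=4,tig=3
[1] (4+0,3*2+1) = (4,7)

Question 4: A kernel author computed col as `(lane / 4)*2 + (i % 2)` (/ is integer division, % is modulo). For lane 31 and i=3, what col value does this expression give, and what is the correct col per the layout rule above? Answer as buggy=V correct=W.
buggy=15 correct=7

`(lane / 4)*2 + (i % 2)`[31,3]->15
lane 31->31/4=7, 31 mod 4=3
i=3  r:7+8->15  c:2·3+1->7
col: 15 vs 7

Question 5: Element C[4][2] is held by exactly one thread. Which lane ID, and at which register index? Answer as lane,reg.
r: 4->gid=4,r8=0  c: 2->tid=1,i&1=0
L=4*4+1=17  i=0*2+0=0

17,0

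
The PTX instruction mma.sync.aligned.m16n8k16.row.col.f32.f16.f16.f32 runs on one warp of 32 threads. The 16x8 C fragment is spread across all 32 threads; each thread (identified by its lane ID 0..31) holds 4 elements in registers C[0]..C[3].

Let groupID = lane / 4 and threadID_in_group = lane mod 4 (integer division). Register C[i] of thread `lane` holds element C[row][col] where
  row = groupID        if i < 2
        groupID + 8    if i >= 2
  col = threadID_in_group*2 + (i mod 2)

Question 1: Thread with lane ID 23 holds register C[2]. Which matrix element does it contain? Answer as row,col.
lane 23->23/4=5, 23 mod 4=3
i=2  r:5+8->13  c:2·3+0->6

13,6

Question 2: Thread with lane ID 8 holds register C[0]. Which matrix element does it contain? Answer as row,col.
2,0

L=8⇒gr=8>>2=2, th=8&3=0
[0]⇒row 2+0=2  col 0·2+0=0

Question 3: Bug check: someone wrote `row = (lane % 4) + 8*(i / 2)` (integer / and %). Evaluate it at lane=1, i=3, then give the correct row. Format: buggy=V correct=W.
`(lane % 4) + 8*(i / 2)`[1,3]→9
lane 1: G=0 (1/4), T=1 (1%4)
i=3: r=0+8=8, c=1*2+1=3
row: 9 vs 8

buggy=9 correct=8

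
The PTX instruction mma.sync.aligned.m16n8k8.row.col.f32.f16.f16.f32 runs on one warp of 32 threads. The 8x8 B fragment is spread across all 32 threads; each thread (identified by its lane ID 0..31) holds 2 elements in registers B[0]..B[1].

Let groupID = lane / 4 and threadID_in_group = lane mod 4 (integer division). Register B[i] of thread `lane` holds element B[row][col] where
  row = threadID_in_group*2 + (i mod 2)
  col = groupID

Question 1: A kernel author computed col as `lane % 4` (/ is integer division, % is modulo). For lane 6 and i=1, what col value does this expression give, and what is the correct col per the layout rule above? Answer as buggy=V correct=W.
`lane % 4`[6,1]→2
lane 6→6/4=1, 6 mod 4=2
i=1  r:2·2+1→5  c:1
col: 2 vs 1

buggy=2 correct=1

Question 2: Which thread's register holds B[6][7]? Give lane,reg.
c=7⇒gr=7  r=6⇒th=3,odd=0
L=7*4+3=31  i=0=0

31,0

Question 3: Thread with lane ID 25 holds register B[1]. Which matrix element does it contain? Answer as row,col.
lane 25: g=6 (25/4), t=1 (25%4)
i=1: r=1*2+1=3, c=g=6

3,6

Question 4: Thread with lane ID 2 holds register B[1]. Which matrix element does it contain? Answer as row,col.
L=2->gid=2>>2=0, tid=2&3=2
[1]->row 2·2+1=5  col gid=0

5,0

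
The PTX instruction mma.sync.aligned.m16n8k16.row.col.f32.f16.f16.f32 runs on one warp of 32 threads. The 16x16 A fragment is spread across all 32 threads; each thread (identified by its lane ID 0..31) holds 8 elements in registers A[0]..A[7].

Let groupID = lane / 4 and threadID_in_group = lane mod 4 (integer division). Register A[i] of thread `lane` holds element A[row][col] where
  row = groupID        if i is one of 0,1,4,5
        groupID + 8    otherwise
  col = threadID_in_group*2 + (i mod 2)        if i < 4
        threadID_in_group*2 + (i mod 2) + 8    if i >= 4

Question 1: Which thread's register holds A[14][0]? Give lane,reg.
r=14->g=6,rb=1  c=0->cb=0,t=0,b0=0
L=6*4+0=24  i=0*4+1*2+0=2

24,2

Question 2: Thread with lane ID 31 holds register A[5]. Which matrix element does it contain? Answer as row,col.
7,15

31: gid=7,tid=3
[5] (7+0,3*2+1+8) = (7,15)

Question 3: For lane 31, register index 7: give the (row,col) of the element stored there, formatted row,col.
15,15

L=31->gid=31>>2=7, tid=31&3=3
[7]->row 7+8=15  col 3·2+1+8=15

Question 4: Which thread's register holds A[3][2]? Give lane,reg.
13,0

r=3⇒gr=3,Rb=0  c=2⇒Cb=0,th=1,odd=0
L=3*4+1=13  i=0*4+0*2+0=0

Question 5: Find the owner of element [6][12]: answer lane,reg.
r=6⇒gr=6,Rb=0  c=12⇒Cb=1,th=2,odd=0
L=6*4+2=26  i=1*4+0*2+0=4

26,4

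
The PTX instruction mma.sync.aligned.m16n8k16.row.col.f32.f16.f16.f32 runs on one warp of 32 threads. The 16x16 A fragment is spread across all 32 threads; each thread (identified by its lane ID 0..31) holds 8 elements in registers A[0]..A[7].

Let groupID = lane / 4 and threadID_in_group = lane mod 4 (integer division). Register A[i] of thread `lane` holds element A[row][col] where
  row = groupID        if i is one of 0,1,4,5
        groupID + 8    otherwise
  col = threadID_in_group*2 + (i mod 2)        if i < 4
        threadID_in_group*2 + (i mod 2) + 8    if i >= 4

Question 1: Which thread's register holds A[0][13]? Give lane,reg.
r=0⇒gr=0,Rb=0  c=13⇒Cb=1,th=2,odd=1
L=0*4+2=2  i=1*4+0*2+1=5

2,5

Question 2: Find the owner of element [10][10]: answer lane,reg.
9,6

r: 10->gid=2,r8=1  c: 10->c8=1,tid=1,i&1=0
L=2*4+1=9  i=1*4+1*2+0=6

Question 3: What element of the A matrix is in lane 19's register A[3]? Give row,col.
lane 19->19/4=4, 19 mod 4=3
i=3  r:4+8->12  c:2·3+1+0->7

12,7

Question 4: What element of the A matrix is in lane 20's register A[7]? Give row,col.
20: gr=5,th=0
[7] (5+8,0*2+1+8) = (13,9)

13,9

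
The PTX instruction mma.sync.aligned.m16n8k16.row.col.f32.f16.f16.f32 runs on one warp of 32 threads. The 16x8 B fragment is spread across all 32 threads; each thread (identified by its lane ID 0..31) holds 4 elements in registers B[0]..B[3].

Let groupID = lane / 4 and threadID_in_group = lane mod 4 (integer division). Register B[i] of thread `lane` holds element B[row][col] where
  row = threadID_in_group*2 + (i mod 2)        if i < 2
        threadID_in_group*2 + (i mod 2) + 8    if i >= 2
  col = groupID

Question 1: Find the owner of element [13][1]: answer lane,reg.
6,3

c: 1->gid=1  r: 13->r8=1,tid=2,i&1=1
L=1*4+2=6  i=1*2+1=3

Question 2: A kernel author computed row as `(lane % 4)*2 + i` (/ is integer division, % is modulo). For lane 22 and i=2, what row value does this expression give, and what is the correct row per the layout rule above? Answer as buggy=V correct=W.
`(lane % 4)*2 + i`[22,2]->6
L=22->g=22>>2=5, t=22&3=2
[2]->row 2·2+0+8=12  col g=5
row: 6 vs 12

buggy=6 correct=12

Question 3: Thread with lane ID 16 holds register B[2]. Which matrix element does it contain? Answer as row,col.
L=16->g=16>>2=4, t=16&3=0
[2]->row 0·2+0+8=8  col g=4

8,4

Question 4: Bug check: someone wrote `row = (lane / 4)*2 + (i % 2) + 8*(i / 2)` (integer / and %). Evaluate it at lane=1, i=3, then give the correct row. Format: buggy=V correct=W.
buggy=9 correct=11

`(lane / 4)*2 + (i % 2) + 8*(i / 2)`[1,3]->9
lane 1->1/4=0, 1 mod 4=1
i=3  r:2·1+1+8->11  c:0
row: 9 vs 11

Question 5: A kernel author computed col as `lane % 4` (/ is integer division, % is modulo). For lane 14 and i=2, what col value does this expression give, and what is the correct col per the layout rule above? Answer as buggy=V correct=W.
`lane % 4`[14,2]=>2
lane 14=>14/4=3, 14 mod 4=2
i=2  r:2·2+0+8=>12  c:3
col: 2 vs 3

buggy=2 correct=3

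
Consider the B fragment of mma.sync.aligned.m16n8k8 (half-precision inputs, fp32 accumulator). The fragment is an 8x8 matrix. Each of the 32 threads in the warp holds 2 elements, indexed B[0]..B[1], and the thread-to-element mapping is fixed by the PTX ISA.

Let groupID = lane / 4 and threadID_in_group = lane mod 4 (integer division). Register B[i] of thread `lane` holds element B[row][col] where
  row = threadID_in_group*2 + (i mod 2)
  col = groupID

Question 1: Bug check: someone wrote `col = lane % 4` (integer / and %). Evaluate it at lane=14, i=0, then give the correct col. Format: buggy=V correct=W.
buggy=2 correct=3

`lane % 4`[14,0]→2
lane 14→14/4=3, 14 mod 4=2
i=0  r:2·2+0→4  c:3
col: 2 vs 3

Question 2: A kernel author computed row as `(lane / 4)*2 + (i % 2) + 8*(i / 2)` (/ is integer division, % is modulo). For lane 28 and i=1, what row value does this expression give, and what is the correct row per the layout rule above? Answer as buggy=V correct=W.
`(lane / 4)*2 + (i % 2) + 8*(i / 2)`[28,1]->15
L=28->gid=28>>2=7, tid=28&3=0
[1]->row 0·2+1=1  col gid=7
row: 15 vs 1

buggy=15 correct=1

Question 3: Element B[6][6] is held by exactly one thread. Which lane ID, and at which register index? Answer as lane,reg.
c=6->g=6  r=6->t=3,b0=0
L=6*4+3=27  i=0=0

27,0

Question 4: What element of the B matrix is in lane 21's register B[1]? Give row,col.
3,5

21: gid=5,tid=1
[1] (1*2+1,5) = (3,5)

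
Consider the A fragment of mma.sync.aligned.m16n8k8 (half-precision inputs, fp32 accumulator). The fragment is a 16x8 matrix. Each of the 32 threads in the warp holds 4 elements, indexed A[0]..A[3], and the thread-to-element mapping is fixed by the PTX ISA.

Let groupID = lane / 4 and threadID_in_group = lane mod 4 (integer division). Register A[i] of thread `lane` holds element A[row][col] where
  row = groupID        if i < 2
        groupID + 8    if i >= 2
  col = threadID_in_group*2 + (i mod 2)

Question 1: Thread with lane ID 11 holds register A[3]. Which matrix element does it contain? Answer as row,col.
L=11⇒gr=11>>2=2, th=11&3=3
[3]⇒row 2+8=10  col 3·2+1=7

10,7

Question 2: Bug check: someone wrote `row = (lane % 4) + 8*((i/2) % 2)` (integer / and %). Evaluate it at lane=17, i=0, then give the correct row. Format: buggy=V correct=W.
`(lane % 4) + 8*((i/2) % 2)`[17,0]→1
L=17→G=17>>2=4, T=17&3=1
[0]→row 4+0=4  col 1·2+0=2
row: 1 vs 4

buggy=1 correct=4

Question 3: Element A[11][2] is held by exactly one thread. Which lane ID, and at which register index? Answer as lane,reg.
13,2

r: 11->gid=3,r8=1  c: 2->tid=1,i&1=0
L=3*4+1=13  i=1*2+0=2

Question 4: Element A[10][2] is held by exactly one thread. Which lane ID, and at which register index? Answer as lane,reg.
r=10→G=2,rhi=1  c=2→T=1,p=0
L=2*4+1=9  i=1*2+0=2

9,2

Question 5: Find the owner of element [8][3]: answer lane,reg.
1,3

r: 8->gid=0,r8=1  c: 3->tid=1,i&1=1
L=0*4+1=1  i=1*2+1=3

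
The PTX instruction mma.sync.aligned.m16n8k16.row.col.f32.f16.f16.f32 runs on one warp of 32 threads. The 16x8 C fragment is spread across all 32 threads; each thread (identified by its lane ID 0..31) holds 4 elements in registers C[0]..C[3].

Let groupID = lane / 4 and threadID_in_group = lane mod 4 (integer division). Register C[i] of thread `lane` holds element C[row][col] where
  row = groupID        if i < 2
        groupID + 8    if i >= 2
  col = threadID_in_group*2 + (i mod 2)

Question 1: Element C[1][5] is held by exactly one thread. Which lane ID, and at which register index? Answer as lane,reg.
6,1

r=1⇒gr=1,Rb=0  c=5⇒th=2,odd=1
L=1*4+2=6  i=0*2+1=1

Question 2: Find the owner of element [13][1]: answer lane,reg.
r=13->g=5,rb=1  c=1->t=0,b0=1
L=5*4+0=20  i=1*2+1=3

20,3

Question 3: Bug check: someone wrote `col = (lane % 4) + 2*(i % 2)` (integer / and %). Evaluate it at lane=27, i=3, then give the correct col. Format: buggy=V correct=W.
`(lane % 4) + 2*(i % 2)`[27,3]→5
lane 27→27/4=6, 27 mod 4=3
i=3  r:6+8→14  c:2·3+1→7
col: 5 vs 7

buggy=5 correct=7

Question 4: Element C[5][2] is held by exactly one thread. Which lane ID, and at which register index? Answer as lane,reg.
21,0

r=5→G=5,rhi=0  c=2→T=1,p=0
L=5*4+1=21  i=0*2+0=0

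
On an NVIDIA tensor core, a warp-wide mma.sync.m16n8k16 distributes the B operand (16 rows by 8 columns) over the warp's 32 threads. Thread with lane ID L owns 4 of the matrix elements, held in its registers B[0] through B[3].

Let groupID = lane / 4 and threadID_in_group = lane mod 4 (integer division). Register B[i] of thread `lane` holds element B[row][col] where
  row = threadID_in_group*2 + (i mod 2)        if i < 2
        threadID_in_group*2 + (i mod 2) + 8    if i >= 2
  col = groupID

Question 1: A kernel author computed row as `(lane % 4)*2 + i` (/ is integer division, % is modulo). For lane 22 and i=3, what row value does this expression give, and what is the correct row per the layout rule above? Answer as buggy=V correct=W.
`(lane % 4)*2 + i`[22,3]⇒7
L=22⇒gr=22>>2=5, th=22&3=2
[3]⇒row 2·2+1+8=13  col gr=5
row: 7 vs 13

buggy=7 correct=13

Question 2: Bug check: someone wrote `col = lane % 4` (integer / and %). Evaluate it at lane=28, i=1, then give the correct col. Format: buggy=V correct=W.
buggy=0 correct=7

`lane % 4`[28,1]⇒0
lane 28: gr=7 (28/4), th=0 (28%4)
i=1: r=0*2+1+0=1, c=gr=7
col: 0 vs 7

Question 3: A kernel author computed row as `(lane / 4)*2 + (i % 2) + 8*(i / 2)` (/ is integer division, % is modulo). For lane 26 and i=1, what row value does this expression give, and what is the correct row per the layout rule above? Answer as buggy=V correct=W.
`(lane / 4)*2 + (i % 2) + 8*(i / 2)`[26,1]->13
L=26->g=26>>2=6, t=26&3=2
[1]->row 2·2+1+0=5  col g=6
row: 13 vs 5

buggy=13 correct=5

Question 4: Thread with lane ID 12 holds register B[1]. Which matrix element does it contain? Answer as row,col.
1,3

12: grp=3,tig=0
[1] (0*2+1+0,3) = (1,3)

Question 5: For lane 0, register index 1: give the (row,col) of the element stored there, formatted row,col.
1,0

L=0->gid=0>>2=0, tid=0&3=0
[1]->row 0·2+1+0=1  col gid=0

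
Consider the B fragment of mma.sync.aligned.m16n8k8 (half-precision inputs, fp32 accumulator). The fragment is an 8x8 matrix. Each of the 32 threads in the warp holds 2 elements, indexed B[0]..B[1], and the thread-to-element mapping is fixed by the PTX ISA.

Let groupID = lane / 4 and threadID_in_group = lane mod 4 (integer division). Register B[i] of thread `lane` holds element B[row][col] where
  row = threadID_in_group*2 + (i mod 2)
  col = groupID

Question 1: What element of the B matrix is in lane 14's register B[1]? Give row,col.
5,3

L=14->g=14>>2=3, t=14&3=2
[1]->row 2·2+1=5  col g=3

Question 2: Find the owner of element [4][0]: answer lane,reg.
c:0=>grp=0  r:4=>tig=2,lo=0
L=0*4+2=2  i=0=0

2,0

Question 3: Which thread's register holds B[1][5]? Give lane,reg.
20,1

c=5→G=5  r=1→T=0,p=1
L=5*4+0=20  i=1=1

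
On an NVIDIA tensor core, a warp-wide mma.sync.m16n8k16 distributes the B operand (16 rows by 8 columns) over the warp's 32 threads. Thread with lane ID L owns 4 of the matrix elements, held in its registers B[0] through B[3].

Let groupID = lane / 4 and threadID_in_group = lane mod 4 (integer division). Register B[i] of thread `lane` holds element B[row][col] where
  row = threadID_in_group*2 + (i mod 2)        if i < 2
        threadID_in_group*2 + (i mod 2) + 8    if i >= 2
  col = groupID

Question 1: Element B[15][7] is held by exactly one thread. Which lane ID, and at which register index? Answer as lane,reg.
31,3

c=7->g=7  r=15->rb=1,t=3,b0=1
L=7*4+3=31  i=1*2+1=3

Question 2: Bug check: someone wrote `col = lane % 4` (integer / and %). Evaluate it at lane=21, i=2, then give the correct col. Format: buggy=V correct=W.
`lane % 4`[21,2]⇒1
lane 21: gr=5 (21/4), th=1 (21%4)
i=2: r=1*2+0+8=10, c=gr=5
col: 1 vs 5

buggy=1 correct=5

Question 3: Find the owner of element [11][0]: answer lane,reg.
c: 0->gid=0  r: 11->r8=1,tid=1,i&1=1
L=0*4+1=1  i=1*2+1=3

1,3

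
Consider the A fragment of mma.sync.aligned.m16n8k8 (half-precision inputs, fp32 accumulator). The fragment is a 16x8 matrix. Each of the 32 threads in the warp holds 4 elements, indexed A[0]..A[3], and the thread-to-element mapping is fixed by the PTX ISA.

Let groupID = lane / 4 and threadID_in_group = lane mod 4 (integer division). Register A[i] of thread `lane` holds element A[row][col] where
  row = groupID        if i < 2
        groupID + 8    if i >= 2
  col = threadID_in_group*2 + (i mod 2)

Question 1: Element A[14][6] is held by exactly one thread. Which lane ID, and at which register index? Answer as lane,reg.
r=14->g=6,rb=1  c=6->t=3,b0=0
L=6*4+3=27  i=1*2+0=2

27,2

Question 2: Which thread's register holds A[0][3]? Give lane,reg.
r: 0->gid=0,r8=0  c: 3->tid=1,i&1=1
L=0*4+1=1  i=0*2+1=1

1,1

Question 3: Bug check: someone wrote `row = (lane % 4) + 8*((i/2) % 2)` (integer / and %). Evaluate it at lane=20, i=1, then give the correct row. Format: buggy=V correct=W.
buggy=0 correct=5

`(lane % 4) + 8*((i/2) % 2)`[20,1]=>0
20: grp=5,tig=0
[1] (5+0,0*2+1) = (5,1)
row: 0 vs 5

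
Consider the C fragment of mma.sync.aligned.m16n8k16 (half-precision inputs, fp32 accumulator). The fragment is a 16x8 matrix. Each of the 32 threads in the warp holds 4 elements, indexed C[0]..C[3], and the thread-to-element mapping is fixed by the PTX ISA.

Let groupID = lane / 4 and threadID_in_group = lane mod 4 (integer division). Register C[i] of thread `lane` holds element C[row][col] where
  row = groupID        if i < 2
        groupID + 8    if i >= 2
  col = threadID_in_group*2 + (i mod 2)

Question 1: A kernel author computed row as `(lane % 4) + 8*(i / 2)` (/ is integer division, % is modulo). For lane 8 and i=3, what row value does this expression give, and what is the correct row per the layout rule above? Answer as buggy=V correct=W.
buggy=8 correct=10

`(lane % 4) + 8*(i / 2)`[8,3]->8
L=8->gid=8>>2=2, tid=8&3=0
[3]->row 2+8=10  col 0·2+1=1
row: 8 vs 10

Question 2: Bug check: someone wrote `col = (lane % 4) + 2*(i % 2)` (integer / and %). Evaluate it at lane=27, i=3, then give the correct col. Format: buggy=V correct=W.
buggy=5 correct=7

`(lane % 4) + 2*(i % 2)`[27,3]⇒5
lane 27: gr=6 (27/4), th=3 (27%4)
i=3: r=6+8=14, c=3*2+1=7
col: 5 vs 7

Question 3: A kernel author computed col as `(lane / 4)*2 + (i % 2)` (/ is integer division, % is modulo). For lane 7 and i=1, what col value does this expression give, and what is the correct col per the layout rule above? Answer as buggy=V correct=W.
`(lane / 4)*2 + (i % 2)`[7,1]=>3
lane 7=>7/4=1, 7 mod 4=3
i=1  r:1+0=>1  c:2·3+1=>7
col: 3 vs 7

buggy=3 correct=7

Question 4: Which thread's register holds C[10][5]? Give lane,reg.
10,3

r: 10->gid=2,r8=1  c: 5->tid=2,i&1=1
L=2*4+2=10  i=1*2+1=3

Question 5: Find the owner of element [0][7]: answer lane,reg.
r:0=>grp=0,rB=0  c:7=>tig=3,lo=1
L=0*4+3=3  i=0*2+1=1

3,1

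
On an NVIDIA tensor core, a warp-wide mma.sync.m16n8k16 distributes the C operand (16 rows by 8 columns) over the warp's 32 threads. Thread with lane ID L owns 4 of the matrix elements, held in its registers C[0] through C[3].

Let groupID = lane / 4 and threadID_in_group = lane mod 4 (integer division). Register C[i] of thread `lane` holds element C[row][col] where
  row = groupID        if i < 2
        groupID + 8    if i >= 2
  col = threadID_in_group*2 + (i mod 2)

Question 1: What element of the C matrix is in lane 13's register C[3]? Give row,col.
11,3

lane 13: gr=3 (13/4), th=1 (13%4)
i=3: r=3+8=11, c=1*2+1=3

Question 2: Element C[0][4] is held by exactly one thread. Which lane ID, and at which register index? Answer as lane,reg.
2,0

r=0→G=0,rhi=0  c=4→T=2,p=0
L=0*4+2=2  i=0*2+0=0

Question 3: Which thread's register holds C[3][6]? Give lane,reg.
15,0

r=3->g=3,rb=0  c=6->t=3,b0=0
L=3*4+3=15  i=0*2+0=0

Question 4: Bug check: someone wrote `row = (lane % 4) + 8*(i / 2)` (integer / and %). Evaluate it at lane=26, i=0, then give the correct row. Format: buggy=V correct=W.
buggy=2 correct=6

`(lane % 4) + 8*(i / 2)`[26,0]->2
26: g=6,t=2
[0] (6+0,2*2+0) = (6,4)
row: 2 vs 6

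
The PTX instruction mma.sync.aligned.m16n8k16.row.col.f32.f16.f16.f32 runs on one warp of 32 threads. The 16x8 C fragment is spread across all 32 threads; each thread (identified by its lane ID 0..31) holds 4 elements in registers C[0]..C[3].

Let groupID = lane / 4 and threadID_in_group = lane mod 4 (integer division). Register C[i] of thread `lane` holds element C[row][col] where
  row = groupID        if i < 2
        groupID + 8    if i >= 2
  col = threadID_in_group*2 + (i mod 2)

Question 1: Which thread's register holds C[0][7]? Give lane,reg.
3,1

r=0→G=0,rhi=0  c=7→T=3,p=1
L=0*4+3=3  i=0*2+1=1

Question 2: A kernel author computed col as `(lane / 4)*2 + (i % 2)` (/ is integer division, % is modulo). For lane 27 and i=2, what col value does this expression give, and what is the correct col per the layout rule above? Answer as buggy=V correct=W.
buggy=12 correct=6

`(lane / 4)*2 + (i % 2)`[27,2]->12
L=27->gid=27>>2=6, tid=27&3=3
[2]->row 6+8=14  col 3·2+0=6
col: 12 vs 6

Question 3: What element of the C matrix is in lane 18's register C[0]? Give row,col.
L=18->gid=18>>2=4, tid=18&3=2
[0]->row 4+0=4  col 2·2+0=4

4,4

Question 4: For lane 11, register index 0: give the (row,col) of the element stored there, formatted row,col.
11: gr=2,th=3
[0] (2+0,3*2+0) = (2,6)

2,6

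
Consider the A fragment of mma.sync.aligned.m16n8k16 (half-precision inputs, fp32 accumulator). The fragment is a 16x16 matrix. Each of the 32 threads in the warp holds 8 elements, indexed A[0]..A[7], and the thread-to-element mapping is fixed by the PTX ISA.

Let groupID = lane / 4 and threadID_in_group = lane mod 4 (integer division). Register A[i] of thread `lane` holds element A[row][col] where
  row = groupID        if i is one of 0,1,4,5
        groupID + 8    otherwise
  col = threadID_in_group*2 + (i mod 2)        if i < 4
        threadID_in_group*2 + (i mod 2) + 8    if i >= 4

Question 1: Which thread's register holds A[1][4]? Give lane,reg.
6,0

r:1=>grp=1,rB=0  c:4=>cB=0,tig=2,lo=0
L=1*4+2=6  i=0*4+0*2+0=0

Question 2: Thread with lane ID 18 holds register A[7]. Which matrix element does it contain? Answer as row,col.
12,13

L=18->gid=18>>2=4, tid=18&3=2
[7]->row 4+8=12  col 2·2+1+8=13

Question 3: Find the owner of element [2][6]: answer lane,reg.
11,0

r=2⇒gr=2,Rb=0  c=6⇒Cb=0,th=3,odd=0
L=2*4+3=11  i=0*4+0*2+0=0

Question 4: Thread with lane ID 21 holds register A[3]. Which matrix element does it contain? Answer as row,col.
13,3

lane 21→21/4=5, 21 mod 4=1
i=3  r:5+8→13  c:2·1+1+0→3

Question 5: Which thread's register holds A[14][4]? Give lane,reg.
r:14=>grp=6,rB=1  c:4=>cB=0,tig=2,lo=0
L=6*4+2=26  i=0*4+1*2+0=2

26,2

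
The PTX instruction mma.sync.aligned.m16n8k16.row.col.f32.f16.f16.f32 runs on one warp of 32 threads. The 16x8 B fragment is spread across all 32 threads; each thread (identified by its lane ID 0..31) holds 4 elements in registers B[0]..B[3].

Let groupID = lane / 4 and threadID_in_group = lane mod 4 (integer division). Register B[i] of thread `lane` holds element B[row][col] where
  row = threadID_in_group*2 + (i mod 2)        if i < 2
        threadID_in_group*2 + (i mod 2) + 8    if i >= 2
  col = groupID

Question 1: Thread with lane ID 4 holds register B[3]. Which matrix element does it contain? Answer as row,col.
4: gid=1,tid=0
[3] (0*2+1+8,1) = (9,1)

9,1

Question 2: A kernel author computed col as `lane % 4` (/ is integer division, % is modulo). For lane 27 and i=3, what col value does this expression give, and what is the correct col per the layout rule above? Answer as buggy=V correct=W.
`lane % 4`[27,3]->3
27: g=6,t=3
[3] (3*2+1+8,6) = (15,6)
col: 3 vs 6

buggy=3 correct=6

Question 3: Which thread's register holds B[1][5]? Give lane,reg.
c:5=>grp=5  r:1=>rB=0,tig=0,lo=1
L=5*4+0=20  i=0*2+1=1

20,1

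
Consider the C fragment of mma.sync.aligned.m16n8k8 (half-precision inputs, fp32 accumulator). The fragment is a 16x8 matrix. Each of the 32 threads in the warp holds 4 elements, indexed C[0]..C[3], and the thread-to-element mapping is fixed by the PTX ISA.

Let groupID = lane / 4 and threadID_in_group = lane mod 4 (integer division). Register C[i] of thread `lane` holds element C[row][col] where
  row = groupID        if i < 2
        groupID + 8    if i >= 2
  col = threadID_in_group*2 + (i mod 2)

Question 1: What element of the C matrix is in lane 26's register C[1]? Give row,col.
L=26⇒gr=26>>2=6, th=26&3=2
[1]⇒row 6+0=6  col 2·2+1=5

6,5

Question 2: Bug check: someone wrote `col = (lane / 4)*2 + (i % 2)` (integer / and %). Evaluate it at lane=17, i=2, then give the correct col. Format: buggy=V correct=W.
buggy=8 correct=2

`(lane / 4)*2 + (i % 2)`[17,2]⇒8
lane 17⇒17/4=4, 17 mod 4=1
i=2  r:4+8⇒12  c:2·1+0⇒2
col: 8 vs 2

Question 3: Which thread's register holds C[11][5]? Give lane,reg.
r=11→G=3,rhi=1  c=5→T=2,p=1
L=3*4+2=14  i=1*2+1=3

14,3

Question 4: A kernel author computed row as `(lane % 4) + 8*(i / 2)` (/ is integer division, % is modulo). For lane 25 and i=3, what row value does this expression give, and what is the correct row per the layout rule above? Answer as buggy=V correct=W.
buggy=9 correct=14

`(lane % 4) + 8*(i / 2)`[25,3]⇒9
lane 25⇒25/4=6, 25 mod 4=1
i=3  r:6+8⇒14  c:2·1+1⇒3
row: 9 vs 14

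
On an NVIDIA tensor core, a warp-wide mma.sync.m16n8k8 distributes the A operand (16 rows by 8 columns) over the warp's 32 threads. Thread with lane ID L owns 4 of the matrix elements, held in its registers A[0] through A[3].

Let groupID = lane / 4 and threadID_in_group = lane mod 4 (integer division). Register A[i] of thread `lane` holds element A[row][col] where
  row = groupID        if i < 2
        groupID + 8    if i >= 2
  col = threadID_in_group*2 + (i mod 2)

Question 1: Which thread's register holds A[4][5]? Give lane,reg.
r: 4->gid=4,r8=0  c: 5->tid=2,i&1=1
L=4*4+2=18  i=0*2+1=1

18,1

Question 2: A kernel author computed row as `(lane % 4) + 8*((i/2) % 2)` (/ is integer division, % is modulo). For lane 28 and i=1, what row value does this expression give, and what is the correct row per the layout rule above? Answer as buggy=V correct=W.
buggy=0 correct=7

`(lane % 4) + 8*((i/2) % 2)`[28,1]=>0
L=28=>grp=28>>2=7, tig=28&3=0
[1]=>row 7+0=7  col 0·2+1=1
row: 0 vs 7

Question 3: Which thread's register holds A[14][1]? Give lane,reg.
r=14->g=6,rb=1  c=1->t=0,b0=1
L=6*4+0=24  i=1*2+1=3

24,3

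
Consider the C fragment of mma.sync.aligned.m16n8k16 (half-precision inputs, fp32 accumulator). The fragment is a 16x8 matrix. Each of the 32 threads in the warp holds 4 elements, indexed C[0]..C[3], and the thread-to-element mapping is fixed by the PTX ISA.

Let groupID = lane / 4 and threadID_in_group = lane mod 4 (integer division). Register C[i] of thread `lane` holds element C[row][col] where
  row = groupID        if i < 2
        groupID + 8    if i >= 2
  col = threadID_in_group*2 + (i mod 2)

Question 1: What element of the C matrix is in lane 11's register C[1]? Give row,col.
2,7

lane 11: G=2 (11/4), T=3 (11%4)
i=1: r=2+0=2, c=3*2+1=7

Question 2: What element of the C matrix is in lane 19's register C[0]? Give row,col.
19: G=4,T=3
[0] (4+0,3*2+0) = (4,6)

4,6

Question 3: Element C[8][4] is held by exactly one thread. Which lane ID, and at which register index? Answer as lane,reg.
r:8=>grp=0,rB=1  c:4=>tig=2,lo=0
L=0*4+2=2  i=1*2+0=2

2,2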